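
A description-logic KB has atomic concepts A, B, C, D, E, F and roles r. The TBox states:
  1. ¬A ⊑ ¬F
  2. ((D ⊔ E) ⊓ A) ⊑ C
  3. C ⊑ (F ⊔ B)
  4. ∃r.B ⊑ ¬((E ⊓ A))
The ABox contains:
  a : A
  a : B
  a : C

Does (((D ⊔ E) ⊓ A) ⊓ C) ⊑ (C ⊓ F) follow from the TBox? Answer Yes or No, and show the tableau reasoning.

1. (((D ⊔ E) ⊓ A) ⊓ C) ⊑ (C ⊓ F)  ⇔  ((((D ⊔ E) ⊓ A) ⊓ C) ⊓ (¬C ⊔ ¬F)) unsat w.r.t. T
   apply at x₀: C⊑(F ⊔ B)
   open: L(x₀) ⊇ {A, B, C, D, ¬F, …}
2. Hence (((D ⊔ E) ⊓ A) ⊓ C) ⊑ (C ⊓ F): not entailed.

No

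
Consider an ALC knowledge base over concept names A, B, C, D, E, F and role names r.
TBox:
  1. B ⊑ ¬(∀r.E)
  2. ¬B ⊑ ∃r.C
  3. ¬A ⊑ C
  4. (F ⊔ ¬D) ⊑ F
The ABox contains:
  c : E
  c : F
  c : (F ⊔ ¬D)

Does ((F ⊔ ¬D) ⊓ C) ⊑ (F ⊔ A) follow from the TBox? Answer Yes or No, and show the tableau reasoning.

1. ((F ⊔ ¬D) ⊓ C) ⊑ (F ⊔ A)  ⇔  (((F ⊔ ¬D) ⊓ C) ⊓ (¬F ⊓ ¬A)) unsat w.r.t. T
   all branches close; clash {F, ¬F} at x₀
2. Hence ((F ⊔ ¬D) ⊓ C) ⊑ (F ⊔ A): entailed.

Yes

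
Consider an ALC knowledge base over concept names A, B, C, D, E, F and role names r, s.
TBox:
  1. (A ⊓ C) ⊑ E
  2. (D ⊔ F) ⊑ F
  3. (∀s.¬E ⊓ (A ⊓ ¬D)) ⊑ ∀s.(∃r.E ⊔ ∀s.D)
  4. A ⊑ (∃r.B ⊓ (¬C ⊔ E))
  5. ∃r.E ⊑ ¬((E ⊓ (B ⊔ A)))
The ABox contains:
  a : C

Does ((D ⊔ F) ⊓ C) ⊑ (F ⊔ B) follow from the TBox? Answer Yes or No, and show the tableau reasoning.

1. ((D ⊔ F) ⊓ C) ⊑ (F ⊔ B)  ⇔  (((D ⊔ F) ⊓ C) ⊓ (¬F ⊓ ¬B)) unsat w.r.t. T
   all branches close; clash {F, ¬F} at x₀
2. Hence ((D ⊔ F) ⊓ C) ⊑ (F ⊔ B): entailed.

Yes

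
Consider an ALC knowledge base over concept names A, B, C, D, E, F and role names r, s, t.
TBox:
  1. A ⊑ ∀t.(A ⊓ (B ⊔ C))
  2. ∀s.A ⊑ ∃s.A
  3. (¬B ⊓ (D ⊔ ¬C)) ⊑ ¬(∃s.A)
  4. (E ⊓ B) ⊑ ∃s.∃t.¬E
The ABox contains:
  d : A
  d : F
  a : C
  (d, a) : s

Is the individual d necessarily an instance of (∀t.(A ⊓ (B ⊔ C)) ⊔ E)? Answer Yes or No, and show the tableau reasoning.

1. d : (∀t.(A ⊓ (B ⊔ C)) ⊔ E)?  L(d) = {A, F} ∪ {(∃t.(¬A ⊔ (¬B ⊓ ¬C)) ⊓ ¬E)}
   clash {A, ¬A} at an ∃-successor — d ∈ (∀t.(A ⊓ (B ⊔ C)) ⊔ E)
2. Hence d : (∀t.(A ⊓ (B ⊔ C)) ⊔ E): entailed.

Yes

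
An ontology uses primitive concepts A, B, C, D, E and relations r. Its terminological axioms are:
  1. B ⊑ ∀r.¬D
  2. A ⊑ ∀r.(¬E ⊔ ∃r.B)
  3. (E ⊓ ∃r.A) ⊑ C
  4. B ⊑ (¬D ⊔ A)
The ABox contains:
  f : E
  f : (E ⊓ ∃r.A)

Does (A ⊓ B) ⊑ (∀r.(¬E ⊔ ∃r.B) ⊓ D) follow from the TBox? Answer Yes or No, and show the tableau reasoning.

No

1. (A ⊓ B) ⊑ (∀r.(¬E ⊔ ∃r.B) ⊓ D)  ⇔  ((A ⊓ B) ⊓ (∃r.(E ⊓ ∀r.¬B) ⊔ ¬D)) unsat w.r.t. T
   apply at x₀: B⊑∀r.¬D; A⊑∀r.(¬E ⊔ ∃r.B); B⊑(¬D ⊔ A)
   open: L(x₀) ⊇ {A, B, ¬D, ¬E, ∀r.(¬E ⊔ ∃r.B), …}
2. Hence (A ⊓ B) ⊑ (∀r.(¬E ⊔ ∃r.B) ⊓ D): not entailed.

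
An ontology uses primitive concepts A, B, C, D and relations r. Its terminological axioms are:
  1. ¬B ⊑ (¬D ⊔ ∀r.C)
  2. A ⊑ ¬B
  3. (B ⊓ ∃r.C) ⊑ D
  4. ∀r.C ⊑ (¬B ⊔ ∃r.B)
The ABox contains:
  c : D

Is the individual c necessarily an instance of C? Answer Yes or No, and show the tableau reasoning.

No

1. c : C?  L(c) = {D} ∪ {¬C}
   open: L(c) ⊇ {B, D, ¬A, ¬C, ∃r.¬C} (+ ∃-successors) — c ∉ C possible
2. Hence c : C: not entailed.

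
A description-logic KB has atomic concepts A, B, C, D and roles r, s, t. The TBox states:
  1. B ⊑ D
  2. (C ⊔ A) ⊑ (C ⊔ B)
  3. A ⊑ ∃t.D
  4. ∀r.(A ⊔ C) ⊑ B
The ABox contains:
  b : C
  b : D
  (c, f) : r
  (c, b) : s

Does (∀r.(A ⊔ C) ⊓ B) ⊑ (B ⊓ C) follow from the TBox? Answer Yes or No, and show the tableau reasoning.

No

1. (∀r.(A ⊔ C) ⊓ B) ⊑ (B ⊓ C)  ⇔  ((∀r.(A ⊔ C) ⊓ B) ⊓ (¬B ⊔ ¬C)) unsat w.r.t. T
   apply at x₀: B⊑D
   open: L(x₀) ⊇ {B, D, ¬A, ¬C, ∀r.(A ⊔ C)}
2. Hence (∀r.(A ⊔ C) ⊓ B) ⊑ (B ⊓ C): not entailed.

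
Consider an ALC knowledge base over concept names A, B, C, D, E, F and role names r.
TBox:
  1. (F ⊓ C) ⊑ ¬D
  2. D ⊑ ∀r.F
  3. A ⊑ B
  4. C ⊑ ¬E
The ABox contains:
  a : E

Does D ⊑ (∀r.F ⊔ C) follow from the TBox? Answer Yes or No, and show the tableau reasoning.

1. D ⊑ (∀r.F ⊔ C)  ⇔  (D ⊓ (∃r.¬F ⊓ ¬C)) unsat w.r.t. T
   all branches close; clash {D, ¬D} at x₀
2. Hence D ⊑ (∀r.F ⊔ C): entailed.

Yes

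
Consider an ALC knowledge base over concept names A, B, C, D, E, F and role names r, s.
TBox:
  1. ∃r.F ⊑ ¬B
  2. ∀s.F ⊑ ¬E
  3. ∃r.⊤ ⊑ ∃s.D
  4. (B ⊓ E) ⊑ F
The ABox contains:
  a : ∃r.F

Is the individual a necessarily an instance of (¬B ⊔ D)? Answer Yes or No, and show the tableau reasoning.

Yes

1. a : (¬B ⊔ D)?  L(a) = {∃r.F} ∪ {(B ⊓ ¬D)}
   clash {B, ¬B} at a — a ∈ (¬B ⊔ D)
2. Hence a : (¬B ⊔ D): entailed.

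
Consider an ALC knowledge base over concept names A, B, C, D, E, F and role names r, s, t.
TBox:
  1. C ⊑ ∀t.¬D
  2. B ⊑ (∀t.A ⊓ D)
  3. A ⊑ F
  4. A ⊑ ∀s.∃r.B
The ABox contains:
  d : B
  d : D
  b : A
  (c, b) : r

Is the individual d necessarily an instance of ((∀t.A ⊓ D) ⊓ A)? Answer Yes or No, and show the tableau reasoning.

No

1. d : ((∀t.A ⊓ D) ⊓ A)?  L(d) = {B, D} ∪ {((∃t.¬A ⊔ ¬D) ⊔ ¬A)}
   apply at d: B⊑(∀t.A ⊓ D)
   open: L(d) ⊇ {B, D, ¬A, ¬C, ∀t.A} — d ∉ ((∀t.A ⊓ D) ⊓ A) possible
2. Hence d : ((∀t.A ⊓ D) ⊓ A): not entailed.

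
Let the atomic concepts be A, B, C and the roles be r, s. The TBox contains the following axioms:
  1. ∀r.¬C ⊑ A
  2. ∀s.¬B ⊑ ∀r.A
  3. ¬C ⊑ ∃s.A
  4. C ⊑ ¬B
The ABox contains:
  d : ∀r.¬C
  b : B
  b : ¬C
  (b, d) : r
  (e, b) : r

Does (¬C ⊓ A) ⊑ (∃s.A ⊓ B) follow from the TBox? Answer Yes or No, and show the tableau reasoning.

No

1. (¬C ⊓ A) ⊑ (∃s.A ⊓ B)  ⇔  ((¬C ⊓ A) ⊓ (∀s.¬A ⊔ ¬B)) unsat w.r.t. T
   apply at x₀: ¬C⊑∃s.A
   open: L(x₀) ⊇ {A, ¬B, ¬C, ∃s.A, ∃s.B} (+ ∃-successors)
2. Hence (¬C ⊓ A) ⊑ (∃s.A ⊓ B): not entailed.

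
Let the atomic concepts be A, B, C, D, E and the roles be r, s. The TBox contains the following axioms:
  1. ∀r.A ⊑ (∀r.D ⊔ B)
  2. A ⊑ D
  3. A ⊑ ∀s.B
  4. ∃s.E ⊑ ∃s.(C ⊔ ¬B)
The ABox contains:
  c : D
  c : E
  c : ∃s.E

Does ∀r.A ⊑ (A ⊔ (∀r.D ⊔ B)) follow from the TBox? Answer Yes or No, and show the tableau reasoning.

1. ∀r.A ⊑ (A ⊔ (∀r.D ⊔ B))  ⇔  (∀r.A ⊓ (¬A ⊓ (∃r.¬D ⊓ ¬B))) unsat w.r.t. T
   all branches close; clash {B, ¬B} at x₀
2. Hence ∀r.A ⊑ (A ⊔ (∀r.D ⊔ B)): entailed.

Yes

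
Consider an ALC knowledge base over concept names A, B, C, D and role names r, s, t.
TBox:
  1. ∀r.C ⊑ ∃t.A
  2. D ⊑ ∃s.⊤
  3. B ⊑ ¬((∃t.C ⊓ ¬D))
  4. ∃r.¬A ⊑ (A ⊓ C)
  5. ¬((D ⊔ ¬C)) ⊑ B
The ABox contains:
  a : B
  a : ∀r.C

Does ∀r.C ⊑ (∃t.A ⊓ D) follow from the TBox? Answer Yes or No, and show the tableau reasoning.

1. ∀r.C ⊑ (∃t.A ⊓ D)  ⇔  (∀r.C ⊓ (∀t.¬A ⊔ ¬D)) unsat w.r.t. T
   apply at x₀: ∀r.C⊑∃t.A
   open: L(x₀) ⊇ {¬B, ¬C, ¬D, ∀r.A, ∀r.C, …} (+ ∃-successors)
2. Hence ∀r.C ⊑ (∃t.A ⊓ D): not entailed.

No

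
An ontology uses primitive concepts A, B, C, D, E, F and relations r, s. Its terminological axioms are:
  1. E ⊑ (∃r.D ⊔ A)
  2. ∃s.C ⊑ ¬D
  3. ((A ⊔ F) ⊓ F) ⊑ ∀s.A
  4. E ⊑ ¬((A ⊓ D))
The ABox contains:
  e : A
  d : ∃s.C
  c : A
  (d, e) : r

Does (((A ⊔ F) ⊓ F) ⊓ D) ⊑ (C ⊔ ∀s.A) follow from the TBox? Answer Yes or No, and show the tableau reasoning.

Yes

1. (((A ⊔ F) ⊓ F) ⊓ D) ⊑ (C ⊔ ∀s.A)  ⇔  ((((A ⊔ F) ⊓ F) ⊓ D) ⊓ (¬C ⊓ ∃s.¬A)) unsat w.r.t. T
   all branches close; clash {D, ¬D} at x₀
2. Hence (((A ⊔ F) ⊓ F) ⊓ D) ⊑ (C ⊔ ∀s.A): entailed.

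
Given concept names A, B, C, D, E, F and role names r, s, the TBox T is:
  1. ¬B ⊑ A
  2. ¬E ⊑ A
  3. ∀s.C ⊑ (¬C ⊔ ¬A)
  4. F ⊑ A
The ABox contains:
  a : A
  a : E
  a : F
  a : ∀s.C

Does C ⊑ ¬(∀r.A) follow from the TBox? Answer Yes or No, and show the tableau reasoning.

No

1. C ⊑ ¬(∀r.A)  ⇔  (C ⊓ ∀r.A) unsat w.r.t. T
   open: L(x₀) ⊇ {B, C, E, ¬F, ∀r.A, …} (+ ∃-successors)
2. Hence C ⊑ ¬(∀r.A): not entailed.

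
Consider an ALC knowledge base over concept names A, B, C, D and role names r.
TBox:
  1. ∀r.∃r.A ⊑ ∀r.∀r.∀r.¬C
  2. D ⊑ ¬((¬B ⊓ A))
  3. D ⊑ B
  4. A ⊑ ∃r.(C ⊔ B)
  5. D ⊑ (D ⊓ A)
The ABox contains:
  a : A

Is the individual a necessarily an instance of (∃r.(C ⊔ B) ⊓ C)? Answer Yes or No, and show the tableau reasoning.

1. a : (∃r.(C ⊔ B) ⊓ C)?  L(a) = {A} ∪ {(∀r.(¬C ⊓ ¬B) ⊔ ¬C)}
   apply at a: A⊑∃r.(C ⊔ B)
   open: L(a) ⊇ {A, ¬C, ¬D, ∃r.(C ⊔ B), ∃r.∀r.¬A} (+ ∃-successors) — a ∉ (∃r.(C ⊔ B) ⊓ C) possible
2. Hence a : (∃r.(C ⊔ B) ⊓ C): not entailed.

No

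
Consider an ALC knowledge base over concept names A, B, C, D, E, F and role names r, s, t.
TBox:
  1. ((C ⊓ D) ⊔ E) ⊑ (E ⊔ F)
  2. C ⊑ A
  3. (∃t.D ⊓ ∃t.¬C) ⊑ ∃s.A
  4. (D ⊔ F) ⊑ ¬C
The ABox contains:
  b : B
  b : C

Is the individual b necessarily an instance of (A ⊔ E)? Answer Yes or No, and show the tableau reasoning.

1. b : (A ⊔ E)?  L(b) = {B, C} ∪ {(¬A ⊓ ¬E)}
   clash {A, ¬A} at b — b ∈ (A ⊔ E)
2. Hence b : (A ⊔ E): entailed.

Yes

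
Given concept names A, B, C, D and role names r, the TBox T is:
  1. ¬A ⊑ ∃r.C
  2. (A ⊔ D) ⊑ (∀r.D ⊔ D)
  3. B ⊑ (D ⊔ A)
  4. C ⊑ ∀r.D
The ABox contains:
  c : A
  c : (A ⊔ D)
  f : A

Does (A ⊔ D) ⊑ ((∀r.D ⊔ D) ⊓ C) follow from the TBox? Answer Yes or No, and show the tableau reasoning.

1. (A ⊔ D) ⊑ ((∀r.D ⊔ D) ⊓ C)  ⇔  ((A ⊔ D) ⊓ ((∃r.¬D ⊓ ¬D) ⊔ ¬C)) unsat w.r.t. T
   apply at x₀: (A ⊔ D)⊑(∀r.D ⊔ D)
   open: L(x₀) ⊇ {A, ¬B, ¬C, ∀r.D}
2. Hence (A ⊔ D) ⊑ ((∀r.D ⊔ D) ⊓ C): not entailed.

No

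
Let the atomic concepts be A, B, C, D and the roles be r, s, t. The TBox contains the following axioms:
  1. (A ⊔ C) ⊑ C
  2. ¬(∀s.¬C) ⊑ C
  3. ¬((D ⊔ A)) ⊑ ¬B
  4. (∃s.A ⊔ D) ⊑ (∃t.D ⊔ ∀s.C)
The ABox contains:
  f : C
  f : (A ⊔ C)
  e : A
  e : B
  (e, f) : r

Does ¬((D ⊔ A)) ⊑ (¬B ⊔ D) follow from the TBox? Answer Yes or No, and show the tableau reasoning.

1. ¬((D ⊔ A)) ⊑ (¬B ⊔ D)  ⇔  ((¬D ⊓ ¬A) ⊓ (B ⊓ ¬D)) unsat w.r.t. T
   all branches close; clash {B, ¬B} at x₀
2. Hence ¬((D ⊔ A)) ⊑ (¬B ⊔ D): entailed.

Yes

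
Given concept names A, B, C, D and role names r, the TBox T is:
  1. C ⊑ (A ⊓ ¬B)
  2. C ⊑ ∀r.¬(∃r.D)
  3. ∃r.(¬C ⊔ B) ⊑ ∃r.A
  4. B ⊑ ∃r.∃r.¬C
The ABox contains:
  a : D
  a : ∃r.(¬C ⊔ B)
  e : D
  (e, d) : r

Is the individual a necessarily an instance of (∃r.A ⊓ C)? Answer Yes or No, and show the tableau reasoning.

1. a : (∃r.A ⊓ C)?  L(a) = {D, ∃r.(¬C ⊔ B)} ∪ {(∀r.¬A ⊔ ¬C)}
   apply at a: ∃r.(¬C ⊔ B)⊑∃r.A
   open: L(a) ⊇ {D, ¬B, ¬C, ∃r.(¬C ⊔ B), ∃r.A} (+ ∃-successors) — a ∉ (∃r.A ⊓ C) possible
2. Hence a : (∃r.A ⊓ C): not entailed.

No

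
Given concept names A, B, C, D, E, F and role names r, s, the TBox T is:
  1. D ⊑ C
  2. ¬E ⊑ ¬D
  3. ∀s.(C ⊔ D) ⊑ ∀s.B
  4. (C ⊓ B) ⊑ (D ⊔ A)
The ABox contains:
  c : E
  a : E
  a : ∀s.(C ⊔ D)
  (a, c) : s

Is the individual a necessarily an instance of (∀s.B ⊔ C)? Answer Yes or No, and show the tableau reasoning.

1. a : (∀s.B ⊔ C)?  L(a) = {E, ∀s.(C ⊔ D)} ∪ {(∃s.¬B ⊓ ¬C)}
   clash {C, ¬C} at a — a ∈ (∀s.B ⊔ C)
2. Hence a : (∀s.B ⊔ C): entailed.

Yes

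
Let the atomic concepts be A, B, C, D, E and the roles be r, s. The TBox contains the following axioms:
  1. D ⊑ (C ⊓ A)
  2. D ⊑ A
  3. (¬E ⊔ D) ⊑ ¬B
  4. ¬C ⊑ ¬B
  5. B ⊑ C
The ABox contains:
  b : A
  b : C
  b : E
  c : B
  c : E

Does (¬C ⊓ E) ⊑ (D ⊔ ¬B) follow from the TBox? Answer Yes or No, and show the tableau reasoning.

Yes

1. (¬C ⊓ E) ⊑ (D ⊔ ¬B)  ⇔  ((¬C ⊓ E) ⊓ (¬D ⊓ B)) unsat w.r.t. T
   all branches close; clash {B, ¬B} at x₀
2. Hence (¬C ⊓ E) ⊑ (D ⊔ ¬B): entailed.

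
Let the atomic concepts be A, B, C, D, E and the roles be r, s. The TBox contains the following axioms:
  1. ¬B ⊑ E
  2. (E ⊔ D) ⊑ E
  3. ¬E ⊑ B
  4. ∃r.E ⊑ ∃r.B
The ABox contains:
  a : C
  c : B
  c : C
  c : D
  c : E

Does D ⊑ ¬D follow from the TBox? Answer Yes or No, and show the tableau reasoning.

1. D ⊑ ¬D  ⇔  (D ⊓ D) unsat w.r.t. T
   open: L(x₀) ⊇ {B, D, E, ∀r.¬E}
2. Hence D ⊑ ¬D: not entailed.

No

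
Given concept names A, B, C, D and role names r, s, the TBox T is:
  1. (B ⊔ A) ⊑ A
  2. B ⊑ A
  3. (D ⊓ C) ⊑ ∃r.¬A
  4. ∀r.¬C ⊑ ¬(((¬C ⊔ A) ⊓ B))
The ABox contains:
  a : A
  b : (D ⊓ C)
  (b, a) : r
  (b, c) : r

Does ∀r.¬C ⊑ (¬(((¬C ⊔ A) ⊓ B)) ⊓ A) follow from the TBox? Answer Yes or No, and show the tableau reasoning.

No

1. ∀r.¬C ⊑ (¬(((¬C ⊔ A) ⊓ B)) ⊓ A)  ⇔  (∀r.¬C ⊓ (((¬C ⊔ A) ⊓ B) ⊔ ¬A)) unsat w.r.t. T
   apply at x₀: ∀r.¬C⊑¬(((¬C ⊔ A) ⊓ B))
   open: L(x₀) ⊇ {¬A, ¬B, ¬D, ∀r.¬C}
2. Hence ∀r.¬C ⊑ (¬(((¬C ⊔ A) ⊓ B)) ⊓ A): not entailed.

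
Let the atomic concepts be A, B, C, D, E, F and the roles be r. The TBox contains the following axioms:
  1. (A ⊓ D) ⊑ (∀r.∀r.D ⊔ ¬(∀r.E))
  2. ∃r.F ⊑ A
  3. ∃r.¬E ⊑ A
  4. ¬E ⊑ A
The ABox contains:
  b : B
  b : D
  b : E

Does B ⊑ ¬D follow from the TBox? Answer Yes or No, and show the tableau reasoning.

1. B ⊑ ¬D  ⇔  (B ⊓ D) unsat w.r.t. T
   open: L(x₀) ⊇ {B, D, E, ¬A, ∀r.E, …}
2. Hence B ⊑ ¬D: not entailed.

No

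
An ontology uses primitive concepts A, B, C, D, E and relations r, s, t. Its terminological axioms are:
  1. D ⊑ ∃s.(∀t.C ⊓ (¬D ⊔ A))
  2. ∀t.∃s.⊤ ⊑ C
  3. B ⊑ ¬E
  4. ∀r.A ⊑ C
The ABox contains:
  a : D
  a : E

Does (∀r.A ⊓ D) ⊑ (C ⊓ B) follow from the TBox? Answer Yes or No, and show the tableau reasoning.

1. (∀r.A ⊓ D) ⊑ (C ⊓ B)  ⇔  ((∀r.A ⊓ D) ⊓ (¬C ⊔ ¬B)) unsat w.r.t. T
   apply at x₀: D⊑∃s.(∀t.C ⊓ (¬D ⊔ A)); ∀r.A⊑C
   open: L(x₀) ⊇ {C, D, ¬B, ∀r.A, ∃s.(∀t.C ⊓ (¬D ⊔ A))} (+ ∃-successors)
2. Hence (∀r.A ⊓ D) ⊑ (C ⊓ B): not entailed.

No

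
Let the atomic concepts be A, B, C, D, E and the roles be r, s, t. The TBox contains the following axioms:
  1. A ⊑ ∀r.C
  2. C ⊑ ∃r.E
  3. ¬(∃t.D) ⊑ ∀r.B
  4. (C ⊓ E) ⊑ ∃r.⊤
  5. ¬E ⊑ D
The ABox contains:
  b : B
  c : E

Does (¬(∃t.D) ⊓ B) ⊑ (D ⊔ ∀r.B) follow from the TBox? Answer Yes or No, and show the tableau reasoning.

1. (¬(∃t.D) ⊓ B) ⊑ (D ⊔ ∀r.B)  ⇔  ((∀t.¬D ⊓ B) ⊓ (¬D ⊓ ∃r.¬B)) unsat w.r.t. T
   all branches close; clash {D, ¬D} at x₀
2. Hence (¬(∃t.D) ⊓ B) ⊑ (D ⊔ ∀r.B): entailed.

Yes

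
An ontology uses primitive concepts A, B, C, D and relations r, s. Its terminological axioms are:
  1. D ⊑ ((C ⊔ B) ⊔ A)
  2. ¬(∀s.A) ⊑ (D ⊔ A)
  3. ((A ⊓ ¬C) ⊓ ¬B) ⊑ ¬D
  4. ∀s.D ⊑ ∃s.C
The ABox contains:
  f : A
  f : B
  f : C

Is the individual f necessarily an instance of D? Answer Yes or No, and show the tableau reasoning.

No

1. f : D?  L(f) = {A, B, C} ∪ {¬D}
   open: L(f) ⊇ {A, B, C, ¬D, ∀s.A, …} (+ ∃-successors) — f ∉ D possible
2. Hence f : D: not entailed.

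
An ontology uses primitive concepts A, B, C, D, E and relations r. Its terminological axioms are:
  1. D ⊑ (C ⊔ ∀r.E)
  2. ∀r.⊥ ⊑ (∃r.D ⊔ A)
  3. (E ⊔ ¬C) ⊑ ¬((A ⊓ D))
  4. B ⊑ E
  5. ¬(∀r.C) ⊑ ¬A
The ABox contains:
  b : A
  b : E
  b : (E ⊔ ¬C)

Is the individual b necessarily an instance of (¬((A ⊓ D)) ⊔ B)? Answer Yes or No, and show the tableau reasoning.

Yes

1. b : (¬((A ⊓ D)) ⊔ B)?  L(b) = {A, E, (E ⊔ ¬C)} ∪ {((A ⊓ D) ⊓ ¬B)}
   clash {A, ¬A} at b — b ∈ (¬((A ⊓ D)) ⊔ B)
2. Hence b : (¬((A ⊓ D)) ⊔ B): entailed.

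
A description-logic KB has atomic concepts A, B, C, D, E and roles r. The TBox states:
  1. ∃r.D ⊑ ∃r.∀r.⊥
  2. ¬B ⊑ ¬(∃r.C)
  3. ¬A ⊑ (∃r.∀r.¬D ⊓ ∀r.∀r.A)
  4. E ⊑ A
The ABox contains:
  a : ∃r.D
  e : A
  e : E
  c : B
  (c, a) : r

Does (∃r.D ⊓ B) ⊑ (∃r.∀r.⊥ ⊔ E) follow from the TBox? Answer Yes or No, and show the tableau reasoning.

Yes

1. (∃r.D ⊓ B) ⊑ (∃r.∀r.⊥ ⊔ E)  ⇔  ((∃r.D ⊓ B) ⊓ (∀r.∃r.⊤ ⊓ ¬E)) unsat w.r.t. T
   all branches close; clash ⊥ at an ∃-successor
2. Hence (∃r.D ⊓ B) ⊑ (∃r.∀r.⊥ ⊔ E): entailed.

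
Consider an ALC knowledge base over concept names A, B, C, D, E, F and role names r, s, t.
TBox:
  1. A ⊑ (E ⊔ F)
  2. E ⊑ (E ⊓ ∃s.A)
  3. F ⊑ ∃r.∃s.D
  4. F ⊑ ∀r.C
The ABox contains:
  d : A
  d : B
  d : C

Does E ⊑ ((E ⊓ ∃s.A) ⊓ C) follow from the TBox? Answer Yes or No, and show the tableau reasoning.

No

1. E ⊑ ((E ⊓ ∃s.A) ⊓ C)  ⇔  (E ⊓ ((¬E ⊔ ∀s.¬A) ⊔ ¬C)) unsat w.r.t. T
   apply at x₀: E⊑(E ⊓ ∃s.A)
   open: L(x₀) ⊇ {E, ¬A, ¬C, ¬F, ∃s.A} (+ ∃-successors)
2. Hence E ⊑ ((E ⊓ ∃s.A) ⊓ C): not entailed.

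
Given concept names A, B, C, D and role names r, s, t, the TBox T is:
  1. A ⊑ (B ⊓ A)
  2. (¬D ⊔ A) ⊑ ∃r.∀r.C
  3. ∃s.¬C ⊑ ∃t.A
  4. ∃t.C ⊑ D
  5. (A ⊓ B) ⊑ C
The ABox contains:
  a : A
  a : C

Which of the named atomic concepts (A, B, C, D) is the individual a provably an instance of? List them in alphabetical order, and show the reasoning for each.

{A, B, C}

1. a : A?  L(a) = {A, C} ∪ {¬A}
   clash {A, ¬A} at a — a ∈ A
2. a : B?  L(a) = {A, C} ∪ {¬B}
   clash {B, ¬B} at a — a ∈ B
3. a : C?  L(a) = {A, C} ∪ {¬C}
   clash {C, ¬C} at a — a ∈ C
4. a : D?  L(a) = {A, C} ∪ {¬D}
   apply at a: A⊑(B ⊓ A)
   open: L(a) ⊇ {A, B, C, ¬D, ∀s.C, …} (+ ∃-successors) — a ∉ D possible
5. Entailed for a: {A, B, C}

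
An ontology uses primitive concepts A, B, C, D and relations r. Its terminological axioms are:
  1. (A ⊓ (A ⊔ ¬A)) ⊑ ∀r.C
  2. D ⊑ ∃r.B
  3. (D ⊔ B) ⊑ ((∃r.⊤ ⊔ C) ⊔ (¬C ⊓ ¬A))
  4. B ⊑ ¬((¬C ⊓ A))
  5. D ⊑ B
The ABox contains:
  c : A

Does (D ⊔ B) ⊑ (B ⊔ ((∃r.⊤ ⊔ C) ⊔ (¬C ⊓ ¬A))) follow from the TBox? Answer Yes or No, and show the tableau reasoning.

1. (D ⊔ B) ⊑ (B ⊔ ((∃r.⊤ ⊔ C) ⊔ (¬C ⊓ ¬A)))  ⇔  ((D ⊔ B) ⊓ (¬B ⊓ ((∀r.⊥ ⊓ ¬C) ⊓ (C ⊔ A)))) unsat w.r.t. T
   all branches close; clash {B, ¬B} at x₀
2. Hence (D ⊔ B) ⊑ (B ⊔ ((∃r.⊤ ⊔ C) ⊔ (¬C ⊓ ¬A))): entailed.

Yes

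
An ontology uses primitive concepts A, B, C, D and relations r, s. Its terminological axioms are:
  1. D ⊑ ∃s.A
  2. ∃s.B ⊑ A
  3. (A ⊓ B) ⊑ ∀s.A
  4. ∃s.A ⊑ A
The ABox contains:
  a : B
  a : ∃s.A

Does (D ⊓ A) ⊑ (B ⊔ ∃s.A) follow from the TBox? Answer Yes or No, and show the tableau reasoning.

1. (D ⊓ A) ⊑ (B ⊔ ∃s.A)  ⇔  ((D ⊓ A) ⊓ (¬B ⊓ ∀s.¬A)) unsat w.r.t. T
   all branches close; clash {A, ¬A} at an ∃-successor
2. Hence (D ⊓ A) ⊑ (B ⊔ ∃s.A): entailed.

Yes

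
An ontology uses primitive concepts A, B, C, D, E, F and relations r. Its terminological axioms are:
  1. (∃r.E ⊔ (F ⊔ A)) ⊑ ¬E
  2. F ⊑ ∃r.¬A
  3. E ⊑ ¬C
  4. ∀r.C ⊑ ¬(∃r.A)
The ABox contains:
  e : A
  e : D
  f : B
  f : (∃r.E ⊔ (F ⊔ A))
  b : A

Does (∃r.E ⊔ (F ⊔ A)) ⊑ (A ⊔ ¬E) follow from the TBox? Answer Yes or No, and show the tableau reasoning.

1. (∃r.E ⊔ (F ⊔ A)) ⊑ (A ⊔ ¬E)  ⇔  ((∃r.E ⊔ (F ⊔ A)) ⊓ (¬A ⊓ E)) unsat w.r.t. T
   all branches close; clash {A, ¬A} at x₀
2. Hence (∃r.E ⊔ (F ⊔ A)) ⊑ (A ⊔ ¬E): entailed.

Yes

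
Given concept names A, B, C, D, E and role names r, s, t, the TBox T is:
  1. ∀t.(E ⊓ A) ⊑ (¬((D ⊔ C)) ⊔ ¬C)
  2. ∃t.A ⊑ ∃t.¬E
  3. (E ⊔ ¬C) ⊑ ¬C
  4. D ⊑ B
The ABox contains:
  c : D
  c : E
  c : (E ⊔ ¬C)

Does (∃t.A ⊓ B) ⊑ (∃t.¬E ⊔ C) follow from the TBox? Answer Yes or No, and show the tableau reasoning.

Yes

1. (∃t.A ⊓ B) ⊑ (∃t.¬E ⊔ C)  ⇔  ((∃t.A ⊓ B) ⊓ (∀t.E ⊓ ¬C)) unsat w.r.t. T
   all branches close; clash {E, ¬E} at an ∃-successor
2. Hence (∃t.A ⊓ B) ⊑ (∃t.¬E ⊔ C): entailed.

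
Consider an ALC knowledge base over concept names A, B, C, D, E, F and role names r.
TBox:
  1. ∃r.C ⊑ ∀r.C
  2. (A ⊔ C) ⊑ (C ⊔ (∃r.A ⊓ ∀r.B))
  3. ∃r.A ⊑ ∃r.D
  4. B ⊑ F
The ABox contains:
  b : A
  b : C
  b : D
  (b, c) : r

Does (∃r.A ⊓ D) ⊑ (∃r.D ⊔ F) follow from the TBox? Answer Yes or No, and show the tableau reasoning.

Yes

1. (∃r.A ⊓ D) ⊑ (∃r.D ⊔ F)  ⇔  ((∃r.A ⊓ D) ⊓ (∀r.¬D ⊓ ¬F)) unsat w.r.t. T
   all branches close; clash {F, ¬F} at x₀
2. Hence (∃r.A ⊓ D) ⊑ (∃r.D ⊔ F): entailed.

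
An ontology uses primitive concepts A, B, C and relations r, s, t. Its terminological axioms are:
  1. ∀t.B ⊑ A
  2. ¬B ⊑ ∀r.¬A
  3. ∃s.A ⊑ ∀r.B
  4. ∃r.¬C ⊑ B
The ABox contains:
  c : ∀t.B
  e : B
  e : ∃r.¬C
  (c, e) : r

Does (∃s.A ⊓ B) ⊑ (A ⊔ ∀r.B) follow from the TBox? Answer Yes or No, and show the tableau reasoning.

Yes

1. (∃s.A ⊓ B) ⊑ (A ⊔ ∀r.B)  ⇔  ((∃s.A ⊓ B) ⊓ (¬A ⊓ ∃r.¬B)) unsat w.r.t. T
   all branches close; clash {A, ¬A} at x₀
2. Hence (∃s.A ⊓ B) ⊑ (A ⊔ ∀r.B): entailed.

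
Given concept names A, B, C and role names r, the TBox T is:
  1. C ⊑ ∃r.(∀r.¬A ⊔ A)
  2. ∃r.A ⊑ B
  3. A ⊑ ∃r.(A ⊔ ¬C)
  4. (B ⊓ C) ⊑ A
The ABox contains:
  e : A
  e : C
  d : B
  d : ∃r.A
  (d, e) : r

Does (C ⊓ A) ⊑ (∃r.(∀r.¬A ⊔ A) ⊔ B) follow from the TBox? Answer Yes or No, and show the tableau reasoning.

Yes

1. (C ⊓ A) ⊑ (∃r.(∀r.¬A ⊔ A) ⊔ B)  ⇔  ((C ⊓ A) ⊓ (∀r.(∃r.A ⊓ ¬A) ⊓ ¬B)) unsat w.r.t. T
   all branches close; clash {B, ¬B} at x₀
2. Hence (C ⊓ A) ⊑ (∃r.(∀r.¬A ⊔ A) ⊔ B): entailed.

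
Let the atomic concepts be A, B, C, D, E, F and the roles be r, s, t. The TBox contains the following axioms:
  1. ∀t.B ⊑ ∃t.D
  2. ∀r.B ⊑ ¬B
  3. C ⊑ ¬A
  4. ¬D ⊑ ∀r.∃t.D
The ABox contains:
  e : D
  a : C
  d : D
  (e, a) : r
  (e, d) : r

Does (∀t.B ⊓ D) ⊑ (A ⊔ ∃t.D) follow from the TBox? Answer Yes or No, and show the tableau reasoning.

Yes

1. (∀t.B ⊓ D) ⊑ (A ⊔ ∃t.D)  ⇔  ((∀t.B ⊓ D) ⊓ (¬A ⊓ ∀t.¬D)) unsat w.r.t. T
   all branches close; clash {D, ¬D} at an ∃-successor
2. Hence (∀t.B ⊓ D) ⊑ (A ⊔ ∃t.D): entailed.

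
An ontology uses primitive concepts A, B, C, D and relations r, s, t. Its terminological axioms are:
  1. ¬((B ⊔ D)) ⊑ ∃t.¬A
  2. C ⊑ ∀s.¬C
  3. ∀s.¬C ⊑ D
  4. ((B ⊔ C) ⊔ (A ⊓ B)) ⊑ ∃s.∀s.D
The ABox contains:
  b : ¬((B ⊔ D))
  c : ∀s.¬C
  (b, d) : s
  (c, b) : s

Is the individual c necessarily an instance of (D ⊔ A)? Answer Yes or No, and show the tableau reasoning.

Yes

1. c : (D ⊔ A)?  L(c) = {∀s.¬C} ∪ {(¬D ⊓ ¬A)}
   clash {D, ¬D} at c — c ∈ (D ⊔ A)
2. Hence c : (D ⊔ A): entailed.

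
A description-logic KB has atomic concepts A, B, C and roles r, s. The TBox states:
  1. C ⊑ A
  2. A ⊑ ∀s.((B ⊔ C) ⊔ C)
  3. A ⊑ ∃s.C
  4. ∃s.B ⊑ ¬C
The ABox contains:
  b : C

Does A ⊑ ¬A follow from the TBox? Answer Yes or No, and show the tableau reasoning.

No

1. A ⊑ ¬A  ⇔  (A ⊓ A) unsat w.r.t. T
   apply at x₀: A⊑∀s.((B ⊔ C) ⊔ C); A⊑∃s.C
   open: L(x₀) ⊇ {A, ∀s.((B ⊔ C) ⊔ C), ∀s.¬B, ∃s.C} (+ ∃-successors)
2. Hence A ⊑ ¬A: not entailed.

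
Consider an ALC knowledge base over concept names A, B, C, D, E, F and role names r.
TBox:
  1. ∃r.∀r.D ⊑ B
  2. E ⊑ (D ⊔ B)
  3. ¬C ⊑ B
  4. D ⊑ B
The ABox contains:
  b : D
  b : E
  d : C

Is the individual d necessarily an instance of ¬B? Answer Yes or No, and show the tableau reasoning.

1. d : ¬B?  L(d) = {C} ∪ {B}
   open: L(d) ⊇ {B, C, ¬E} — d ∉ ¬B possible
2. Hence d : ¬B: not entailed.

No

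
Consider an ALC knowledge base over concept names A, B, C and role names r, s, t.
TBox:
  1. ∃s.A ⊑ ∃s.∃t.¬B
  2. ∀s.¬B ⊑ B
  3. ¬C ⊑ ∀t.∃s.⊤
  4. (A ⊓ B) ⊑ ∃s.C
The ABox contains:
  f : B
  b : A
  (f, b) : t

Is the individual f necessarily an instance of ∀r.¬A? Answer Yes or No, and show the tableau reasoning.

1. f : ∀r.¬A?  L(f) = {B} ∪ {∃r.A}
   open: L(f) ⊇ {B, C, ¬A, ∀s.¬A, ∃r.A} (+ ∃-successors) — f ∉ ∀r.¬A possible
2. Hence f : ∀r.¬A: not entailed.

No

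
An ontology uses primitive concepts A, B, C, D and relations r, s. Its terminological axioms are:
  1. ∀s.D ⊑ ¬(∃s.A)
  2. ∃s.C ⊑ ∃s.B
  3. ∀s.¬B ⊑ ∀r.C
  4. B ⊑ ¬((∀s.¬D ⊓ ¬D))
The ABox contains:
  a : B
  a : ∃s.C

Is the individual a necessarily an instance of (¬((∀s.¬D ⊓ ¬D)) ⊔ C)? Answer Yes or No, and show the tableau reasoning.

Yes

1. a : (¬((∀s.¬D ⊓ ¬D)) ⊔ C)?  L(a) = {B, ∃s.C} ∪ {((∀s.¬D ⊓ ¬D) ⊓ ¬C)}
   clash {D, ¬D} at a — a ∈ (¬((∀s.¬D ⊓ ¬D)) ⊔ C)
2. Hence a : (¬((∀s.¬D ⊓ ¬D)) ⊔ C): entailed.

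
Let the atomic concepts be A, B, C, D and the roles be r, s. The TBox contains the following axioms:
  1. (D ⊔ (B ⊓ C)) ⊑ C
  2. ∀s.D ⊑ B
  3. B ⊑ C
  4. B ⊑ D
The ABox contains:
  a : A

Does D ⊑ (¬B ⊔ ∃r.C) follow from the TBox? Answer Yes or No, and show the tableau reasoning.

1. D ⊑ (¬B ⊔ ∃r.C)  ⇔  (D ⊓ (B ⊓ ∀r.¬C)) unsat w.r.t. T
   apply at x₀: B⊑C
   open: L(x₀) ⊇ {B, C, D, ∀r.¬C}
2. Hence D ⊑ (¬B ⊔ ∃r.C): not entailed.

No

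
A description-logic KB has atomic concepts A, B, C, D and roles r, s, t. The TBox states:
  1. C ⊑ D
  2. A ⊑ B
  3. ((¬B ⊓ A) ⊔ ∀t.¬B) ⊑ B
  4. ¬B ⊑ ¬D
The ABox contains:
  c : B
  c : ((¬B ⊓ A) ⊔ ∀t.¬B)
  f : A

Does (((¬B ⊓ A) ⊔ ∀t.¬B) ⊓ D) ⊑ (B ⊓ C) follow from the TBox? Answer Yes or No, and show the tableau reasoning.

No

1. (((¬B ⊓ A) ⊔ ∀t.¬B) ⊓ D) ⊑ (B ⊓ C)  ⇔  ((((¬B ⊓ A) ⊔ ∀t.¬B) ⊓ D) ⊓ (¬B ⊔ ¬C)) unsat w.r.t. T
   apply at x₀: ((¬B ⊓ A) ⊔ ∀t.¬B)⊑B
   open: L(x₀) ⊇ {B, D, ¬C, ∀t.¬B}
2. Hence (((¬B ⊓ A) ⊔ ∀t.¬B) ⊓ D) ⊑ (B ⊓ C): not entailed.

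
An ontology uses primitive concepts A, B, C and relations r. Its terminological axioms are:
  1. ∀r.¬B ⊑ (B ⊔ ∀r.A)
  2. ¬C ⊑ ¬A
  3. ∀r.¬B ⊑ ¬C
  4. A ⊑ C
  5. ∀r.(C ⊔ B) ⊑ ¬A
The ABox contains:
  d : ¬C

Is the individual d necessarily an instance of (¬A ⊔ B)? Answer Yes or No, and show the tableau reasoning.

1. d : (¬A ⊔ B)?  L(d) = {¬C} ∪ {(A ⊓ ¬B)}
   clash {A, ¬A} at d — d ∈ (¬A ⊔ B)
2. Hence d : (¬A ⊔ B): entailed.

Yes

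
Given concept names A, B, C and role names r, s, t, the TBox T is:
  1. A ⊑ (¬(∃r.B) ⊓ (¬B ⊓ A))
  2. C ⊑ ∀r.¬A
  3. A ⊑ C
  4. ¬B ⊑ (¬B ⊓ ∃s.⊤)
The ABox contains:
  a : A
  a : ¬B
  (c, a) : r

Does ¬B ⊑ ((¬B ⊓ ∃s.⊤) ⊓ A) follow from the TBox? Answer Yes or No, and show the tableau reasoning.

No

1. ¬B ⊑ ((¬B ⊓ ∃s.⊤) ⊓ A)  ⇔  (¬B ⊓ ((B ⊔ ∀s.⊥) ⊔ ¬A)) unsat w.r.t. T
   apply at x₀: ¬B⊑(¬B ⊓ ∃s.⊤)
   open: L(x₀) ⊇ {¬A, ¬B, ¬C, ∃s.⊤} (+ ∃-successors)
2. Hence ¬B ⊑ ((¬B ⊓ ∃s.⊤) ⊓ A): not entailed.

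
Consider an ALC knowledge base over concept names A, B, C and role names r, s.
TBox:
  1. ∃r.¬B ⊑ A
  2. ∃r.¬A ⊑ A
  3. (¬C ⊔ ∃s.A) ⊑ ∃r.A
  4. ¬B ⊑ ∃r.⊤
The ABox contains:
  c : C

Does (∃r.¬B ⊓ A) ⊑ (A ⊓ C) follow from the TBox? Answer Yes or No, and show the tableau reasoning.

No

1. (∃r.¬B ⊓ A) ⊑ (A ⊓ C)  ⇔  ((∃r.¬B ⊓ A) ⊓ (¬A ⊔ ¬C)) unsat w.r.t. T
   open: L(x₀) ⊇ {A, B, ¬C, ∃r.A, ∃r.¬B} (+ ∃-successors)
2. Hence (∃r.¬B ⊓ A) ⊑ (A ⊓ C): not entailed.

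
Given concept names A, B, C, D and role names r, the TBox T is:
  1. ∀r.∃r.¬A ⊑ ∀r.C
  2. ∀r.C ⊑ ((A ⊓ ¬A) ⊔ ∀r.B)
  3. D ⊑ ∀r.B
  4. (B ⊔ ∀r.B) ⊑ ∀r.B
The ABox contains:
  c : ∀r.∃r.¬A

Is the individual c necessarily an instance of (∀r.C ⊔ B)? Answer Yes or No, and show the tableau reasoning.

Yes

1. c : (∀r.C ⊔ B)?  L(c) = {∀r.∃r.¬A} ∪ {(∃r.¬C ⊓ ¬B)}
   clash {C, ¬C} at an ∃-successor — c ∈ (∀r.C ⊔ B)
2. Hence c : (∀r.C ⊔ B): entailed.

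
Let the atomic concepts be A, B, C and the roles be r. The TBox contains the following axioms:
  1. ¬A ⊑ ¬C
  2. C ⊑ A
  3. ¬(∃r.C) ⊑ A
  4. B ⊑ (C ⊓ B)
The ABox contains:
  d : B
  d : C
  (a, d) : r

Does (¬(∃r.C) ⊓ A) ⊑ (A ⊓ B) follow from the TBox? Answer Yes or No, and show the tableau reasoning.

1. (¬(∃r.C) ⊓ A) ⊑ (A ⊓ B)  ⇔  ((∀r.¬C ⊓ A) ⊓ (¬A ⊔ ¬B)) unsat w.r.t. T
   open: L(x₀) ⊇ {A, ¬B, ∀r.¬C}
2. Hence (¬(∃r.C) ⊓ A) ⊑ (A ⊓ B): not entailed.

No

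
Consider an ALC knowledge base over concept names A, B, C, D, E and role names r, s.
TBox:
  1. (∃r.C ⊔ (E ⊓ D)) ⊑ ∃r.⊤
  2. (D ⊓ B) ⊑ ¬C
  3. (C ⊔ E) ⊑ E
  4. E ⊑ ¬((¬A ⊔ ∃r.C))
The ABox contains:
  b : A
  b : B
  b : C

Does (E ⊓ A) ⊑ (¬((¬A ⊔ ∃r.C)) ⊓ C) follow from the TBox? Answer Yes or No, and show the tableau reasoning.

1. (E ⊓ A) ⊑ (¬((¬A ⊔ ∃r.C)) ⊓ C)  ⇔  ((E ⊓ A) ⊓ ((¬A ⊔ ∃r.C) ⊔ ¬C)) unsat w.r.t. T
   apply at x₀: E⊑¬((¬A ⊔ ∃r.C))
   open: L(x₀) ⊇ {A, E, ¬C, ¬D, ∀r.¬C}
2. Hence (E ⊓ A) ⊑ (¬((¬A ⊔ ∃r.C)) ⊓ C): not entailed.

No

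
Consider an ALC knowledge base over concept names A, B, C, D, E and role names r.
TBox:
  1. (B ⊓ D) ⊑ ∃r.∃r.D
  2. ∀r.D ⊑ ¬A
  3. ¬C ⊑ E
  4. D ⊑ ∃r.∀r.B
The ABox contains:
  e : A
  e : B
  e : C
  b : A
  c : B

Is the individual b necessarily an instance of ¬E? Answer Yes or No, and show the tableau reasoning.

No

1. b : ¬E?  L(b) = {A} ∪ {E}
   open: L(b) ⊇ {A, E, ¬B, ¬D, ∃r.¬D} (+ ∃-successors) — b ∉ ¬E possible
2. Hence b : ¬E: not entailed.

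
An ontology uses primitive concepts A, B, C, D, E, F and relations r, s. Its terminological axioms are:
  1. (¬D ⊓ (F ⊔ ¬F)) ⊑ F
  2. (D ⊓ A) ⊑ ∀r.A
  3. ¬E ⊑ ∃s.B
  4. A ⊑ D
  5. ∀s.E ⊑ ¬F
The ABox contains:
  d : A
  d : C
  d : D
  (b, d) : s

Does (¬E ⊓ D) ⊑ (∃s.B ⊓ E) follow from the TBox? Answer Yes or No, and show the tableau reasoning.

No

1. (¬E ⊓ D) ⊑ (∃s.B ⊓ E)  ⇔  ((¬E ⊓ D) ⊓ (∀s.¬B ⊔ ¬E)) unsat w.r.t. T
   apply at x₀: ¬E⊑∃s.B
   open: L(x₀) ⊇ {D, ¬A, ¬E, ∃s.B, ∃s.¬E} (+ ∃-successors)
2. Hence (¬E ⊓ D) ⊑ (∃s.B ⊓ E): not entailed.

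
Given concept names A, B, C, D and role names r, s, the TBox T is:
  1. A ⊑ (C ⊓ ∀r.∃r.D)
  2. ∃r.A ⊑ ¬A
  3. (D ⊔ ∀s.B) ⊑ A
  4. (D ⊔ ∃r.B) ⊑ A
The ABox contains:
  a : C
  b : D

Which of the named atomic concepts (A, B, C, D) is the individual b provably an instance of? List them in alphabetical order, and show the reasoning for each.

{A, C, D}

1. b : A?  L(b) = {D} ∪ {¬A}
   clash {A, ¬A} at b — b ∈ A
2. b : B?  L(b) = {D} ∪ {¬B}
   open: L(b) ⊇ {A, C, D, ¬B, ∀r.¬A, …} — b ∉ B possible
3. b : C?  L(b) = {D} ∪ {¬C}
   clash {A, ¬A} at b — b ∈ C
4. b : D?  L(b) = {D} ∪ {¬D}
   clash {D, ¬D} at b — b ∈ D
5. Entailed for b: {A, C, D}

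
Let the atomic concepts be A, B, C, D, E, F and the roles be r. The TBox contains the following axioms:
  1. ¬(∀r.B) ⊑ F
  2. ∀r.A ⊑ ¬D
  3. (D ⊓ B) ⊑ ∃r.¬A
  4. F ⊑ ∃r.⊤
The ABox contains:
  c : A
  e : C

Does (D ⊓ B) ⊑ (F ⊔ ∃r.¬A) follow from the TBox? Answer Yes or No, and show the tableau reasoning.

1. (D ⊓ B) ⊑ (F ⊔ ∃r.¬A)  ⇔  ((D ⊓ B) ⊓ (¬F ⊓ ∀r.A)) unsat w.r.t. T
   all branches close; clash {F, ¬F} at x₀
2. Hence (D ⊓ B) ⊑ (F ⊔ ∃r.¬A): entailed.

Yes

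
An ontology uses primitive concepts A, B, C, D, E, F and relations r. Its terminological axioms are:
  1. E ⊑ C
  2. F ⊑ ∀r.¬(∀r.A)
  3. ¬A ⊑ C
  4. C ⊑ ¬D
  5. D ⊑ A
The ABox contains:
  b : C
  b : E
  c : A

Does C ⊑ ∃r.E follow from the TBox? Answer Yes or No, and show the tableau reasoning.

No

1. C ⊑ ∃r.E  ⇔  (C ⊓ ∀r.¬E) unsat w.r.t. T
   apply at x₀: C⊑¬D
   open: L(x₀) ⊇ {C, ¬D, ¬F, ∀r.¬E}
2. Hence C ⊑ ∃r.E: not entailed.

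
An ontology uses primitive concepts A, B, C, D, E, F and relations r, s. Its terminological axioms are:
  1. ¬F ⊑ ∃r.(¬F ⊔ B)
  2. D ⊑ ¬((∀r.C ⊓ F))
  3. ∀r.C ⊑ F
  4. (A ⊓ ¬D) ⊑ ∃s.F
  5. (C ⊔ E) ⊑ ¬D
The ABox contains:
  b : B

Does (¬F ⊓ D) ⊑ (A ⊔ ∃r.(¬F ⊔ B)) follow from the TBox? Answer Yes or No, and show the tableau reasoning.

1. (¬F ⊓ D) ⊑ (A ⊔ ∃r.(¬F ⊔ B))  ⇔  ((¬F ⊓ D) ⊓ (¬A ⊓ ∀r.(F ⊓ ¬B))) unsat w.r.t. T
   all branches close; clash {D, ¬D} at x₀
2. Hence (¬F ⊓ D) ⊑ (A ⊔ ∃r.(¬F ⊔ B)): entailed.

Yes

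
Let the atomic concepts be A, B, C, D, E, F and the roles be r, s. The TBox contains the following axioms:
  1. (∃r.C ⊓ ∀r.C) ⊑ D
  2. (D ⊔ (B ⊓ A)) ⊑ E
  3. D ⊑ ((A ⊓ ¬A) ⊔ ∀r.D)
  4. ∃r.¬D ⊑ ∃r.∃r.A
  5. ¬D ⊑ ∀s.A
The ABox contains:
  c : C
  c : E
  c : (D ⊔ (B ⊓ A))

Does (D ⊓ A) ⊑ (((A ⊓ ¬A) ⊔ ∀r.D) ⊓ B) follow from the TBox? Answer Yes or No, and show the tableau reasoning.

1. (D ⊓ A) ⊑ (((A ⊓ ¬A) ⊔ ∀r.D) ⊓ B)  ⇔  ((D ⊓ A) ⊓ (((¬A ⊔ A) ⊓ ∃r.¬D) ⊔ ¬B)) unsat w.r.t. T
   apply at x₀: D⊑((A ⊓ ¬A) ⊔ ∀r.D)
   open: L(x₀) ⊇ {A, D, E, ¬B, ∀r.D}
2. Hence (D ⊓ A) ⊑ (((A ⊓ ¬A) ⊔ ∀r.D) ⊓ B): not entailed.

No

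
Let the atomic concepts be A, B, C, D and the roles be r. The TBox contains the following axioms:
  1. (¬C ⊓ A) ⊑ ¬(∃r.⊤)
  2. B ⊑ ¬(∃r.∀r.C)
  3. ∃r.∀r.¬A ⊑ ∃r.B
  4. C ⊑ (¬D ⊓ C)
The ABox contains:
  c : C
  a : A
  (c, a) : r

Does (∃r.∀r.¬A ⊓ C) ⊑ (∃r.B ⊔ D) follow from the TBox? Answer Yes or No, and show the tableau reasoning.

1. (∃r.∀r.¬A ⊓ C) ⊑ (∃r.B ⊔ D)  ⇔  ((∃r.∀r.¬A ⊓ C) ⊓ (∀r.¬B ⊓ ¬D)) unsat w.r.t. T
   all branches close; clash ⊥ at an ∃-successor
2. Hence (∃r.∀r.¬A ⊓ C) ⊑ (∃r.B ⊔ D): entailed.

Yes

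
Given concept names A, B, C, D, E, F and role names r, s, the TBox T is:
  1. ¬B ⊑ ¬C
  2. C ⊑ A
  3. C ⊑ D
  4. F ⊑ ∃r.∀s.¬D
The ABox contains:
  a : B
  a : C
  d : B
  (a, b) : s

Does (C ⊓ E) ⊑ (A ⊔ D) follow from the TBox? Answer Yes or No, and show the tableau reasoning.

1. (C ⊓ E) ⊑ (A ⊔ D)  ⇔  ((C ⊓ E) ⊓ (¬A ⊓ ¬D)) unsat w.r.t. T
   all branches close; clash {C, ¬C} at x₀
2. Hence (C ⊓ E) ⊑ (A ⊔ D): entailed.

Yes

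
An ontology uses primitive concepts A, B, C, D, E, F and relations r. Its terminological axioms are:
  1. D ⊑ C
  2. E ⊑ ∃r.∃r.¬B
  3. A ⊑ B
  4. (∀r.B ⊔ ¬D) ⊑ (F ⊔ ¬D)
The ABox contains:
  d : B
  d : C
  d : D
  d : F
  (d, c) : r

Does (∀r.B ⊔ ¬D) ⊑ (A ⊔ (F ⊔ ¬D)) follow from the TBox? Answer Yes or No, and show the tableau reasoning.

1. (∀r.B ⊔ ¬D) ⊑ (A ⊔ (F ⊔ ¬D))  ⇔  ((∀r.B ⊔ ¬D) ⊓ (¬A ⊓ (¬F ⊓ D))) unsat w.r.t. T
   all branches close; clash {D, ¬D} at x₀
2. Hence (∀r.B ⊔ ¬D) ⊑ (A ⊔ (F ⊔ ¬D)): entailed.

Yes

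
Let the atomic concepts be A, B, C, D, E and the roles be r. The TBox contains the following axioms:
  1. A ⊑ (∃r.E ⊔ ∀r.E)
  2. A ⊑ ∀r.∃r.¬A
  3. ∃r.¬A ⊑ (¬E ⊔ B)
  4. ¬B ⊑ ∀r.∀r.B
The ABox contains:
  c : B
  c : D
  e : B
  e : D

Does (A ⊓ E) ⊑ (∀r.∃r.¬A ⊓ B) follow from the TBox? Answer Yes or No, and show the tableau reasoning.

1. (A ⊓ E) ⊑ (∀r.∃r.¬A ⊓ B)  ⇔  ((A ⊓ E) ⊓ (∃r.∀r.A ⊔ ¬B)) unsat w.r.t. T
   apply at x₀: A⊑(∃r.E ⊔ ∀r.E); A⊑∀r.∃r.¬A
   open: L(x₀) ⊇ {A, E, ¬B, ∀r.A, ∀r.∀r.B, …} (+ ∃-successors)
2. Hence (A ⊓ E) ⊑ (∀r.∃r.¬A ⊓ B): not entailed.

No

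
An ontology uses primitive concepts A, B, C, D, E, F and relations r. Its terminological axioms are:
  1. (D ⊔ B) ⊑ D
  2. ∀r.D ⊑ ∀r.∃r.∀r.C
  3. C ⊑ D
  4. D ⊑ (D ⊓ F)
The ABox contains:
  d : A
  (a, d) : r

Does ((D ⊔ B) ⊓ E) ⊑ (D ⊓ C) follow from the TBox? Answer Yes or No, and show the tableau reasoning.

No

1. ((D ⊔ B) ⊓ E) ⊑ (D ⊓ C)  ⇔  (((D ⊔ B) ⊓ E) ⊓ (¬D ⊔ ¬C)) unsat w.r.t. T
   apply at x₀: (D ⊔ B)⊑D
   open: L(x₀) ⊇ {D, E, F, ¬C, ∃r.¬D} (+ ∃-successors)
2. Hence ((D ⊔ B) ⊓ E) ⊑ (D ⊓ C): not entailed.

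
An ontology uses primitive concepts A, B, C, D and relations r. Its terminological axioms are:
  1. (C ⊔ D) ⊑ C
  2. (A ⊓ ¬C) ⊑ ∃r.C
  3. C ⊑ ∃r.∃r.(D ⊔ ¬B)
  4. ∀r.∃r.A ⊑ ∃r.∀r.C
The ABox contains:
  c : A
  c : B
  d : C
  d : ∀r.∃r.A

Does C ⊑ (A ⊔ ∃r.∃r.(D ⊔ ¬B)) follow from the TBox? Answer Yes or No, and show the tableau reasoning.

Yes

1. C ⊑ (A ⊔ ∃r.∃r.(D ⊔ ¬B))  ⇔  (C ⊓ (¬A ⊓ ∀r.∀r.(¬D ⊓ B))) unsat w.r.t. T
   all branches close; clash {B, ¬B} at an ∃-successor
2. Hence C ⊑ (A ⊔ ∃r.∃r.(D ⊔ ¬B)): entailed.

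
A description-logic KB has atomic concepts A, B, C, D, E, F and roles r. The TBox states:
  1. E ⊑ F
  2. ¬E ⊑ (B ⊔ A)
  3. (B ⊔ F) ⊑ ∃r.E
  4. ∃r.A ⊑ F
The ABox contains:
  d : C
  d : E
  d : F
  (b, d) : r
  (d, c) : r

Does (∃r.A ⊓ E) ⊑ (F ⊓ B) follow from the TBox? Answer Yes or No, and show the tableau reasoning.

No

1. (∃r.A ⊓ E) ⊑ (F ⊓ B)  ⇔  ((∃r.A ⊓ E) ⊓ (¬F ⊔ ¬B)) unsat w.r.t. T
   apply at x₀: E⊑F; ∃r.A⊑F
   open: L(x₀) ⊇ {E, F, ¬B, ∃r.A, ∃r.E} (+ ∃-successors)
2. Hence (∃r.A ⊓ E) ⊑ (F ⊓ B): not entailed.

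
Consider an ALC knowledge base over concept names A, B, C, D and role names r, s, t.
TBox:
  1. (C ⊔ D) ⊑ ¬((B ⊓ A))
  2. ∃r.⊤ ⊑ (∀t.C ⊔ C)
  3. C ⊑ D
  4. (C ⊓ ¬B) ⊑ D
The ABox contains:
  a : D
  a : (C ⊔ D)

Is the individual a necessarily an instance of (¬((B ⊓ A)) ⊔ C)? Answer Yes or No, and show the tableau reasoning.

Yes

1. a : (¬((B ⊓ A)) ⊔ C)?  L(a) = {D, (C ⊔ D)} ∪ {((B ⊓ A) ⊓ ¬C)}
   clash {A, ¬A} at a — a ∈ (¬((B ⊓ A)) ⊔ C)
2. Hence a : (¬((B ⊓ A)) ⊔ C): entailed.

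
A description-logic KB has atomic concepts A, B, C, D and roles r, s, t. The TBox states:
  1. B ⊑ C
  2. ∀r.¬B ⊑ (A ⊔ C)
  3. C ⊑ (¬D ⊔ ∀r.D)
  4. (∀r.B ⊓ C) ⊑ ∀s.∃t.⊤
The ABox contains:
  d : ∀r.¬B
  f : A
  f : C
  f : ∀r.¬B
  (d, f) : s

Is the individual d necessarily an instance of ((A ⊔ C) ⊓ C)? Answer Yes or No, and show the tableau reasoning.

No

1. d : ((A ⊔ C) ⊓ C)?  L(d) = {∀r.¬B} ∪ {((¬A ⊓ ¬C) ⊔ ¬C)}
   apply at d: ∀r.¬B⊑(A ⊔ C)
   open: L(d) ⊇ {A, ¬B, ¬C, ∀r.¬B} — d ∉ ((A ⊔ C) ⊓ C) possible
2. Hence d : ((A ⊔ C) ⊓ C): not entailed.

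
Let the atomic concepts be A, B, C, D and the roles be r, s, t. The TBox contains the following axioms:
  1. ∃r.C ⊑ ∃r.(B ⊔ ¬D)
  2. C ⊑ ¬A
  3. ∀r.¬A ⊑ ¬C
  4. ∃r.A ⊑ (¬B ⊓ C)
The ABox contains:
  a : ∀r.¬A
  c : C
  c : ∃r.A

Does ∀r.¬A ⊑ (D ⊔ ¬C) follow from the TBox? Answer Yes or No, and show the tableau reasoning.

1. ∀r.¬A ⊑ (D ⊔ ¬C)  ⇔  (∀r.¬A ⊓ (¬D ⊓ C)) unsat w.r.t. T
   all branches close; clash {C, ¬C} at x₀
2. Hence ∀r.¬A ⊑ (D ⊔ ¬C): entailed.

Yes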